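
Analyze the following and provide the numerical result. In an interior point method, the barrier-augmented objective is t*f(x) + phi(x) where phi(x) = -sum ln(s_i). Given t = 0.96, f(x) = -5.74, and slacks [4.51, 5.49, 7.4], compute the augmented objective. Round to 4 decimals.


Step 1: Compute log-barrier.
ln values: [1.5063, 1.7029, 2.0015]
phi = -(1.5063 + 1.7029 + 2.0015) = -5.2107
Step 2: Compute augmented objective.
t*f(x) = 0.96*-5.74 = -5.5104
Total = -5.5104 - 5.2107 = -10.7211


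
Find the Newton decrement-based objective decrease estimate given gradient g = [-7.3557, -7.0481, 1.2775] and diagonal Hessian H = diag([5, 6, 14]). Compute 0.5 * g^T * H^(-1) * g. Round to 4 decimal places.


Step 1: H is diagonal, so H^(-1) * g = [-1.4711, -1.1747, 0.0913].
Step 2: g^T H^(-1) g = sum_i g_i^2 / H_ii
  = (-7.3557)^2/5 + (-7.0481)^2/6 + (1.2775)^2/14
  = 10.8213 + 8.2793 + 0.1166 = 19.2171
Step 3: Objective decrease = 0.5 * g^T H^(-1) g = 9.6086


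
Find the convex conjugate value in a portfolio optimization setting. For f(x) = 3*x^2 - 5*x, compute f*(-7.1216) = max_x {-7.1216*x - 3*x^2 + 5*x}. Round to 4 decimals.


f*(y) = sup_x {y*x - a*x^2 - b*x} = sup_x {(y-b)*x - a*x^2}
FOC: (y - b) - 2a*x = 0 => x* = (y - b)/(2a)
x* = (-7.1216 + 5)/(2*3) = -0.3536
f*(-7.1216) = (y-b)^2/(4a) = (-7.1216 + 5)^2/(4*3)
= 4.5012/12 = 0.3751


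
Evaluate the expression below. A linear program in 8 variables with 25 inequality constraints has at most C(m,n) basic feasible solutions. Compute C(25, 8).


Each vertex corresponds to some choice of n active constraints out of m, so the number of vertices is at most C(m, n) = m! / (n!(m-n)!).
m = 25, n = 8
Numerator: 25 * 24 * 23 * 22 * 21 * 20 * 19 * 18
Denominator: 8! = 40320
C(25, 8) = 1081575


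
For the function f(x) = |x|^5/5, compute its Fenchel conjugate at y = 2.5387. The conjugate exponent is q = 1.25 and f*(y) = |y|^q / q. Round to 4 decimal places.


The conjugate exponent q satisfies 1/p + 1/q = 1.
p = 5, so q = 5/(5 - 1) = 1.25
|y|^q = 2.5387^1.25 = 3.2045
f*(2.5387) = 3.2045 / 1.25 = 2.5636


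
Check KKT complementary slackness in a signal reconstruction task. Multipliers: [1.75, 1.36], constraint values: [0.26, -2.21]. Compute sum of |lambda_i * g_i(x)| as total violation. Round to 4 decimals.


KKT complementary slackness check:
lambda_1 * g_1 = 1.75 * 0.26 = 0.455
lambda_2 * g_2 = 1.36 * -2.21 = -3.0056
Total violation = 0.455 + 3.0056 = 3.4606


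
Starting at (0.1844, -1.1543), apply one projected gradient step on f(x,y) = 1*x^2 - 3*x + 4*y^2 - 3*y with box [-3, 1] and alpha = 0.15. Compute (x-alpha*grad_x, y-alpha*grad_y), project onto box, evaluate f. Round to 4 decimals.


Step 1: Compute gradient at (0.1844, -1.1543).
grad_x = 2*1*0.1844 - 3 = -2.6312
grad_y = 2*4*-1.1543 - 3 = -12.2344
Step 2: Gradient step.
x_raw = 0.1844 - 0.15*-2.6312 = 0.5791
y_raw = -1.1543 - 0.15*-12.2344 = 0.6809
Step 3: Project onto [-3, 1].
x_proj = clip(0.5791) = 0.5791
y_proj = clip(0.6809) = 0.6809
Step 4: Evaluate f.
f(0.5791, 0.6809) = -1.5902


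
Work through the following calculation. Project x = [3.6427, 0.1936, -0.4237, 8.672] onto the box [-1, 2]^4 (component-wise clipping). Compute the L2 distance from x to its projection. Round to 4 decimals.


Project each component onto [-1, 2].
clip(3.6427) = 2.0, clip(0.1936) = 0.1936, clip(-0.4237) = -0.4237, clip(8.672) = 2.0
Projection = [2.0, 0.1936, -0.4237, 2.0]
Squared diffs: [2.6985, 0.0, 0.0, 44.5156]
Distance = sqrt(47.2141) = 6.8712


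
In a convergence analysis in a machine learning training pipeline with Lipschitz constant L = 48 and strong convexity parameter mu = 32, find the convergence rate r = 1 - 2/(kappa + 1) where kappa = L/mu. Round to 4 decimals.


Step 1: Compute the condition number.
kappa = L/mu = 48/32 = 1.5
Step 2: Compute the convergence rate.
r = 1 - 2/(kappa + 1) = 1 - 2*mu/(L + mu) = (L - mu)/(L + mu) = 16/80 = 0.2


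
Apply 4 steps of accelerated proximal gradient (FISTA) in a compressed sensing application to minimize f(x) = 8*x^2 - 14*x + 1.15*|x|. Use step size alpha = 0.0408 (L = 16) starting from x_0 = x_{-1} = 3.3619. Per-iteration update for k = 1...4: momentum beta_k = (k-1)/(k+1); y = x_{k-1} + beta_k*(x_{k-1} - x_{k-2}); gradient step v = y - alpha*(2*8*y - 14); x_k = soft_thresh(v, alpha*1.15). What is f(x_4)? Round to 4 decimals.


FISTA on f(x) = 8*x^2 - 14*x + 1.15*|x|
L = 16, alpha = 0.0408
Iteration 1: beta = 0.0, y = 3.3619 + 0.0*(3.3619 - 3.3619) = 3.3619
  grad(y) = 39.7904, v = y - alpha*grad = 1.7385
  prox(v) = soft_thresh(1.7385, 0.0469) = 1.6915
Iteration 2: beta = 0.3333, y = 1.6915 + 0.3333*(1.6915 - 3.3619) = 1.1347
  grad(y) = 4.1559, v = y - alpha*grad = 0.9652
  prox(v) = soft_thresh(0.9652, 0.0469) = 0.9183
Iteration 3: beta = 0.5, y = 0.9183 + 0.5*(0.9183 - 1.6915) = 0.5316
  grad(y) = -5.494, v = y - alpha*grad = 0.7558
  prox(v) = soft_thresh(0.7558, 0.0469) = 0.7089
Iteration 4: beta = 0.6, y = 0.7089 + 0.6*(0.7089 - 0.9183) = 0.5832
  grad(y) = -4.6685, v = y - alpha*grad = 0.7737
  prox(v) = soft_thresh(0.7737, 0.0469) = 0.7268
f(x_4) = 8*0.7268^2 - 14*0.7268 + 1.15*|0.7268| = -5.1134


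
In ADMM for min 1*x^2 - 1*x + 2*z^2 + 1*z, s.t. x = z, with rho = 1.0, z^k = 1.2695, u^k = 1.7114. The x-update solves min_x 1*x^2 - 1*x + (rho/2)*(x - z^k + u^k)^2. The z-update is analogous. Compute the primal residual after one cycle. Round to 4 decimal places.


ADMM iteration with rho = 1.0, z^k = 1.2695, u^k = 1.7114
Step 1: x-update.
Minimize 1*x^2 - 1*x + (1.0/2)*(x - 1.2695 + 1.7114)^2
FOC: (2*1 + 1.0)*x = 1 + 1.0*(1.2695 - 1.7114)
x^{k+1} = 0.186
Step 2: z-update.
Minimize 2*z^2 + 1*z + (1.0/2)*(0.186 - z + 1.7114)^2
FOC: (2*2 + 1.0)*z = -1 + 1.0*(0.186 + 1.7114)
z^{k+1} = 0.1795
Step 3: u-update.
u^{k+1} = 1.7114 + 0.186 - 0.1795 = 1.7179
Step 4: Primal residual = |0.186 - 0.1795| = 0.0065


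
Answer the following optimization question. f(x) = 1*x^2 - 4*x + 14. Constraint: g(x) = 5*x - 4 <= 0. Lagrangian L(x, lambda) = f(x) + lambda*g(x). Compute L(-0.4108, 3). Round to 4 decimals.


Step 1: Evaluate f(x).
f(-0.4108) = 1*(-0.4108)^2 - 4*(-0.4108) + 14 = 15.812
Step 2: Evaluate g(x).
g(-0.4108) = 5*-0.4108 - 4 = -6.054
Step 3: Compute Lagrangian.
L = 15.812 + 3*-6.054 = -2.35


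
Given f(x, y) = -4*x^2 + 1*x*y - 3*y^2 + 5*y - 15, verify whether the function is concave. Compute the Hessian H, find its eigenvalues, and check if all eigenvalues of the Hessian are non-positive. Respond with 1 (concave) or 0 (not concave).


The Hessian of f(x,y) = -4*x^2 + 1*x*y - 3*y^2 + 5*y - 15 is:
H = [[-8, 1], [1, -6]]
Trace = -8 - 6 = -14
Determinant = -8*-6 - (1)^2 = 47
Discriminant = (-14)^2 - 4*47 = 8.0
Eigenvalues: lambda_1 = -8.4142, lambda_2 = -5.5858
The function is concave.

1


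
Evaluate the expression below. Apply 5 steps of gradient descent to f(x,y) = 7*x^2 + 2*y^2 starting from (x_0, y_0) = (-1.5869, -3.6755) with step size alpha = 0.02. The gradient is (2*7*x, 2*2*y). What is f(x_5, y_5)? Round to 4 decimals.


Gradient descent on f(x,y) = 7*x^2 + 2*y^2.
Starting point: (-1.5869, -3.6755), alpha = 0.02
Step 1: grad_x = 2*7*-1.5869 = -22.2166, grad_y = 2*2*-3.6755 = -14.702
  x_1 = -1.5869 - 0.02*-22.2166 = -1.1426
  y_1 = -3.6755 - 0.02*-14.702 = -3.3815
Step 2: grad_x = 2*7*-1.1426 = -15.996, grad_y = 2*2*-3.3815 = -13.5258
  x_2 = -1.1426 - 0.02*-15.996 = -0.8226
  y_2 = -3.3815 - 0.02*-13.5258 = -3.1109
Step 3: grad_x = 2*7*-0.8226 = -11.5171, grad_y = 2*2*-3.1109 = -12.4438
  x_3 = -0.8226 - 0.02*-11.5171 = -0.5923
  y_3 = -3.1109 - 0.02*-12.4438 = -2.8621
Step 4: grad_x = 2*7*-0.5923 = -8.2923, grad_y = 2*2*-2.8621 = -11.4483
  x_4 = -0.5923 - 0.02*-8.2923 = -0.4265
  y_4 = -2.8621 - 0.02*-11.4483 = -2.6331
Step 5: grad_x = 2*7*-0.4265 = -5.9705, grad_y = 2*2*-2.6331 = -10.5324
  x_5 = -0.4265 - 0.02*-5.9705 = -0.3071
  y_5 = -2.6331 - 0.02*-10.5324 = -2.4225
f(-0.3071, -2.4225) = 7*(-0.3071)^2 + 2*(-2.4225)^2 = 12.3965


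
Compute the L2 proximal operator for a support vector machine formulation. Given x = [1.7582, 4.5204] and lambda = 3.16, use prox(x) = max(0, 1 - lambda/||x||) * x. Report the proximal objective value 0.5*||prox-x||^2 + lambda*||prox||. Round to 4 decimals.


Step 1: Compute ||x||.
||x|| = 4.8503
Step 2: Compute scaling factor.
scale = max(0, 1 - 3.16/4.8503) = 0.3485
Step 3: prox(x) = [0.6127, 1.5753]
||prox(x)|| = 1.6903
Step 4: Proximal objective.
0.5*||prox-x||^2 = 4.9928
lambda*||prox|| = 5.3413
Total = 10.3341


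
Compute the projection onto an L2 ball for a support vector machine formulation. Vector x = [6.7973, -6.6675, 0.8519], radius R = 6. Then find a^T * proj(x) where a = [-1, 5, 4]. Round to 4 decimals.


Step 1: Compute ||x|| (intermediates to 6 decimals).
||x|| = sqrt(6.7973^2 + (-6.6675)^2 + 0.8519^2) = 9.559528
Step 2: Project.
Since ||x|| > R, scale = R/||x|| = 6/9.559528 = 0.627646, proj(x) = scale * x
proj(x) = [4.266298, -4.18483, 0.534692]
Step 3: Dot product.
a^T * proj(x) = -1*4.266298 + 5*(-4.18483) + 4*0.534692 = -23.0517


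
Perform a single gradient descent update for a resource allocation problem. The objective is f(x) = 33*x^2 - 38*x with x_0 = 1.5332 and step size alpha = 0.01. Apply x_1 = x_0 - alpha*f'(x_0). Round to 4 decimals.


We compute the gradient at x_0 and apply the update.
f'(x) = 66*x - 38
f'(1.5332) = 66*1.5332 - 38 = 63.1912
x_1 = 1.5332 - 0.01*63.1912 = 0.9013


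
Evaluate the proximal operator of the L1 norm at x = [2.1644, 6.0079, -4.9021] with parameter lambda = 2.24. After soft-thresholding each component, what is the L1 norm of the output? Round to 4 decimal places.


Soft-thresholding with lambda = 2.24:
prox(2.1644) = sign(2.1644)*max(|2.1644| - 2.24, 0) = 0.0
prox(6.0079) = sign(6.0079)*max(|6.0079| - 2.24, 0) = 3.7679
prox(-4.9021) = sign(-4.9021)*max(|-4.9021| - 2.24, 0) = -2.6621
prox(x) = [0.0, 3.7679, -2.6621]
||prox(x)||_1 = 0.0 + 3.7679 + 2.6621 = 6.43


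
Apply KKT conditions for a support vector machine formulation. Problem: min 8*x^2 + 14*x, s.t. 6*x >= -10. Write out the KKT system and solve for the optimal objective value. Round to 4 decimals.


Step 1: Try lambda = 0 (constraint inactive).
Stationarity: 2*8*x + 14 = 0
x* = -14/(2*8) = -0.875
Check constraint: 6*-0.875 = -5.25 >= -10 -- satisfied.
Step 2: Compute optimal value.
f(x*) = 8*(-0.875)^2 + 14*(-0.875) = -6.125


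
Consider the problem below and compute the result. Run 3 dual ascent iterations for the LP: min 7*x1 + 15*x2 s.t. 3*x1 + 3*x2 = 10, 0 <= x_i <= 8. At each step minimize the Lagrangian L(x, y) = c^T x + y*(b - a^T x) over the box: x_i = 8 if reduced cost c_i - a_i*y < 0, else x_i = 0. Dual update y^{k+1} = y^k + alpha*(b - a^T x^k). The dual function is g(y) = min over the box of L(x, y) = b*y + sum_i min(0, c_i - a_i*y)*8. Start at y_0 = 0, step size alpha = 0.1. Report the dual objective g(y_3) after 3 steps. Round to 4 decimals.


Dual ascent for LP: min 7*x1 + 15*x2, 3*x1 + 3*x2 = 10, 0 <= x_i <= 8
Step 1: y^k = 0.0, reduced costs: (7.0, 15.0)
  x^k = (0.0, 0.0), subgradient = b - a^T x = 10.0
  y^{k+1} = 0.0 + 0.1*10.0 = 1.0
Step 2: y^k = 1.0, reduced costs: (4.0, 12.0)
  x^k = (0.0, 0.0), subgradient = b - a^T x = 10.0
  y^{k+1} = 1.0 + 0.1*10.0 = 2.0
Step 3: y^k = 2.0, reduced costs: (1.0, 9.0)
  x^k = (0.0, 0.0), subgradient = b - a^T x = 10.0
  y^{k+1} = 2.0 + 0.1*10.0 = 3.0
Dual objective at y_3 = 3.0: reduced costs (-2.0, 6.0), box minimizer x = (8.0, 0.0)
g(y_3) = b*y + (c1 - a1*y)*x1 + (c2 - a2*y)*x2 = 10*3.0 + (-2.0)*8.0 + 6.0*0.0 = 30.0 - 16.0 + 0.0 = 14.0


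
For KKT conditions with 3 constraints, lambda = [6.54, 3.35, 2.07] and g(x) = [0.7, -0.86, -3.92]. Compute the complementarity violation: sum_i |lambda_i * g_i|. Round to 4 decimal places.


KKT complementary slackness check:
lambda_1 * g_1 = 6.54 * 0.7 = 4.578
lambda_2 * g_2 = 3.35 * -0.86 = -2.881
lambda_3 * g_3 = 2.07 * -3.92 = -8.1144
Total violation = 4.578 + 2.881 + 8.1144 = 15.5734


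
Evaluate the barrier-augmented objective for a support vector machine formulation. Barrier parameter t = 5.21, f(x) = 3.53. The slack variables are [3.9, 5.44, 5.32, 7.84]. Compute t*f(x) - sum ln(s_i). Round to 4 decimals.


Step 1: Compute log-barrier.
ln values: [1.361, 1.6938, 1.6715, 2.0592]
phi = -(1.361 + 1.6938 + 1.6715 + 2.0592) = -6.7855
Step 2: Compute augmented objective.
t*f(x) = 5.21*3.53 = 18.3913
Total = 18.3913 - 6.7855 = 11.6058


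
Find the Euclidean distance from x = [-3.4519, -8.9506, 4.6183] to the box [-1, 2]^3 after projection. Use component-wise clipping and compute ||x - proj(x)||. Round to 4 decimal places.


Project each component onto [-1, 2].
clip(-3.4519) = -1.0, clip(-8.9506) = -1.0, clip(4.6183) = 2.0
Projection = [-1.0, -1.0, 2.0]
Squared diffs: [6.0118, 63.212, 6.8555]
Distance = sqrt(76.0793) = 8.7223


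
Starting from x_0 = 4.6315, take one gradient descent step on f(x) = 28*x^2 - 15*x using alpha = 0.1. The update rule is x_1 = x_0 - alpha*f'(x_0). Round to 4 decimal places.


We compute the gradient at x_0 and apply the update.
f'(x) = 56*x - 15
f'(4.6315) = 56*4.6315 - 15 = 244.364
x_1 = 4.6315 - 0.1*244.364 = -19.8049


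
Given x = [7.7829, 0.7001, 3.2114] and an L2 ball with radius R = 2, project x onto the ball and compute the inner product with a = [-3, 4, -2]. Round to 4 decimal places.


Step 1: Compute ||x|| (intermediates to 6 decimals).
||x|| = sqrt(7.7829^2 + 0.7001^2 + 3.2114^2) = 8.448477
Step 2: Project.
Since ||x|| > R, scale = R/||x|| = 2/8.448477 = 0.236729, proj(x) = scale * x
proj(x) = [1.842438, 0.165734, 0.760232]
Step 3: Dot product.
a^T * proj(x) = -3*1.842438 + 4*0.165734 - 2*0.760232 = -6.3848


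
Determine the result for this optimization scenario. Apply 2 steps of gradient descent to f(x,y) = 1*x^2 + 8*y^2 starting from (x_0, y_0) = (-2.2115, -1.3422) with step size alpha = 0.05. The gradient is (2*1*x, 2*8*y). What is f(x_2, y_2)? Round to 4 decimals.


Gradient descent on f(x,y) = 1*x^2 + 8*y^2.
Starting point: (-2.2115, -1.3422), alpha = 0.05
Step 1: grad_x = 2*1*-2.2115 = -4.423, grad_y = 2*8*-1.3422 = -21.4752
  x_1 = -2.2115 - 0.05*-4.423 = -1.9904
  y_1 = -1.3422 - 0.05*-21.4752 = -0.2684
Step 2: grad_x = 2*1*-1.9904 = -3.9807, grad_y = 2*8*-0.2684 = -4.295
  x_2 = -1.9904 - 0.05*-3.9807 = -1.7913
  y_2 = -0.2684 - 0.05*-4.295 = -0.0537
f(-1.7913, -0.0537) = 1*(-1.7913)^2 + 8*(-0.0537)^2 = 3.2319


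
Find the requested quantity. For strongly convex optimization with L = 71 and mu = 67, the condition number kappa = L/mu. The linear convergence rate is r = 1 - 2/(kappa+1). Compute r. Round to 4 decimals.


Step 1: Compute the condition number.
kappa = L/mu = 71/67 = 1.0597
Step 2: Compute the convergence rate.
r = 1 - 2/(kappa + 1) = 1 - 2*mu/(L + mu) = (L - mu)/(L + mu) = 4/138 = 0.029


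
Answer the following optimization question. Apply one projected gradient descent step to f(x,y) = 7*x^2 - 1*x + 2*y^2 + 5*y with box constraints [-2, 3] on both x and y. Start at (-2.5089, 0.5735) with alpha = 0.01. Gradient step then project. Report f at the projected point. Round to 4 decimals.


Step 1: Compute gradient at (-2.5089, 0.5735).
grad_x = 2*7*-2.5089 - 1 = -36.1246
grad_y = 2*2*0.5735 + 5 = 7.294
Step 2: Gradient step.
x_raw = -2.5089 - 0.01*-36.1246 = -2.1477
y_raw = 0.5735 - 0.01*7.294 = 0.5006
Step 3: Project onto [-2, 3].
x_proj = clip(-2.1477) = -2.0
y_proj = clip(0.5006) = 0.5006
Step 4: Evaluate f.
f(-2.0, 0.5006) = 33.0039


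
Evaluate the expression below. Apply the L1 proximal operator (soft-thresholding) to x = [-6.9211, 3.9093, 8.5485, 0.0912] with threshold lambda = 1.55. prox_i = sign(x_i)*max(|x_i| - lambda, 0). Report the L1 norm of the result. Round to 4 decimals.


Soft-thresholding with lambda = 1.55:
prox(-6.9211) = sign(-6.9211)*max(|-6.9211| - 1.55, 0) = -5.3711
prox(3.9093) = sign(3.9093)*max(|3.9093| - 1.55, 0) = 2.3593
prox(8.5485) = sign(8.5485)*max(|8.5485| - 1.55, 0) = 6.9985
prox(0.0912) = sign(0.0912)*max(|0.0912| - 1.55, 0) = 0.0
prox(x) = [-5.3711, 2.3593, 6.9985, 0.0]
||prox(x)||_1 = 5.3711 + 2.3593 + 6.9985 + 0.0 = 14.7289


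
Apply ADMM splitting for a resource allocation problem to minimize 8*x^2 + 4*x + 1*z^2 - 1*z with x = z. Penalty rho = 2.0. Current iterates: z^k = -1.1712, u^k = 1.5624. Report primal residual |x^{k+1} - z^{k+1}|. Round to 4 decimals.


ADMM iteration with rho = 2.0, z^k = -1.1712, u^k = 1.5624
Step 1: x-update.
Minimize 8*x^2 + 4*x + (2.0/2)*(x + 1.1712 + 1.5624)^2
FOC: (2*8 + 2.0)*x = -4 + 2.0*(-1.1712 - 1.5624)
x^{k+1} = -0.526
Step 2: z-update.
Minimize 1*z^2 - 1*z + (2.0/2)*(-0.526 - z + 1.5624)^2
FOC: (2*1 + 2.0)*z = 1 + 2.0*(-0.526 + 1.5624)
z^{k+1} = 0.7682
Step 3: u-update.
u^{k+1} = 1.5624 - 0.526 - 0.7682 = 0.2682
Step 4: Primal residual = |-0.526 - 0.7682| = 1.2942


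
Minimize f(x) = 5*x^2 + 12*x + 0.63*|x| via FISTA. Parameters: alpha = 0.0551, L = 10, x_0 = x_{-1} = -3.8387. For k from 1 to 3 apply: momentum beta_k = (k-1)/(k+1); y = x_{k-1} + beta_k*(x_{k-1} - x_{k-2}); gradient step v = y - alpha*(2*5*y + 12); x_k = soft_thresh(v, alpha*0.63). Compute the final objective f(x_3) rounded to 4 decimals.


FISTA on f(x) = 5*x^2 + 12*x + 0.63*|x|
L = 10, alpha = 0.0551
Iteration 1: beta = 0.0, y = -3.8387 + 0.0*(-3.8387 + 3.8387) = -3.8387
  grad(y) = -26.387, v = y - alpha*grad = -2.3848
  prox(v) = soft_thresh(-2.3848, 0.0347) = -2.3501
Iteration 2: beta = 0.3333, y = -2.3501 + 0.3333*(-2.3501 + 3.8387) = -1.8539
  grad(y) = -6.5385, v = y - alpha*grad = -1.4936
  prox(v) = soft_thresh(-1.4936, 0.0347) = -1.4589
Iteration 3: beta = 0.5, y = -1.4589 + 0.5*(-1.4589 + 2.3501) = -1.0133
  grad(y) = 1.8673, v = y - alpha*grad = -1.1162
  prox(v) = soft_thresh(-1.1162, 0.0347) = -1.0814
f(x_3) = 5*(-1.0814)^2 + 12*(-1.0814) + 0.63*|-1.0814| = -6.4484


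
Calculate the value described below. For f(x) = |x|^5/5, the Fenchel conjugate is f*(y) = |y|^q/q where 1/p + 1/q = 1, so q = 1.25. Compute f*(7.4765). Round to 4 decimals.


The conjugate exponent q satisfies 1/p + 1/q = 1.
p = 5, so q = 5/(5 - 1) = 1.25
|y|^q = 7.4765^1.25 = 12.363
f*(7.4765) = 12.363 / 1.25 = 9.8904


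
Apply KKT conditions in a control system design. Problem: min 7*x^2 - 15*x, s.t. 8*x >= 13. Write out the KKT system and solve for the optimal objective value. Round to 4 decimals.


Step 1: Try lambda = 0 (constraint inactive).
x_unc = 15/(2*7) = 1.0714
Check: 8*1.0714 = 8.5712 < 13 -- violated!
Step 2: Constraint must be active: 8*x = 13
x* = 13/8 = 1.625
lambda = (2*7*1.625 - 15)/8 = 0.9688
Step 3: Compute optimal value.
f(x*) = 7*1.625^2 - 15*1.625 = -5.8906


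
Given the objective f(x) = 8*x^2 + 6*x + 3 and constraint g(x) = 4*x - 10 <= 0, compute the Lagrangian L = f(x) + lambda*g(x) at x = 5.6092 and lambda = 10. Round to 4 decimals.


Step 1: Evaluate f(x).
f(5.6092) = 8*5.6092^2 + 6*5.6092 + 3 = 288.3602
Step 2: Evaluate g(x).
g(5.6092) = 4*5.6092 - 10 = 12.4368
Step 3: Compute Lagrangian.
L = 288.3602 + 10*12.4368 = 412.7282


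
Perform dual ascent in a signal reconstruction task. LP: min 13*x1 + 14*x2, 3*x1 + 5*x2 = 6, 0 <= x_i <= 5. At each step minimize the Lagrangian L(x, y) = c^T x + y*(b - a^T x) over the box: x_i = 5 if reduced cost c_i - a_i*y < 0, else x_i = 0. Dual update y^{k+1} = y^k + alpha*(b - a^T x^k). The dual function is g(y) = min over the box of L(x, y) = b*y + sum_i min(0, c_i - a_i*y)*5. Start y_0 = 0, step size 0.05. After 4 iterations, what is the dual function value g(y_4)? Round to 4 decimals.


Dual ascent for LP: min 13*x1 + 14*x2, 3*x1 + 5*x2 = 6, 0 <= x_i <= 5
Step 1: y^k = 0.0, reduced costs: (13.0, 14.0)
  x^k = (0.0, 0.0), subgradient = b - a^T x = 6.0
  y^{k+1} = 0.0 + 0.05*6.0 = 0.3
Step 2: y^k = 0.3, reduced costs: (12.1, 12.5)
  x^k = (0.0, 0.0), subgradient = b - a^T x = 6.0
  y^{k+1} = 0.3 + 0.05*6.0 = 0.6
Step 3: y^k = 0.6, reduced costs: (11.2, 11.0)
  x^k = (0.0, 0.0), subgradient = b - a^T x = 6.0
  y^{k+1} = 0.6 + 0.05*6.0 = 0.9
Step 4: y^k = 0.9, reduced costs: (10.3, 9.5)
  x^k = (0.0, 0.0), subgradient = b - a^T x = 6.0
  y^{k+1} = 0.9 + 0.05*6.0 = 1.2
Dual objective at y_4 = 1.2: reduced costs (9.4, 8.0), box minimizer x = (0.0, 0.0)
g(y_4) = b*y + (c1 - a1*y)*x1 + (c2 - a2*y)*x2 = 6*1.2 + 9.4*0.0 + 8.0*0.0 = 7.2 + 0.0 + 0.0 = 7.2


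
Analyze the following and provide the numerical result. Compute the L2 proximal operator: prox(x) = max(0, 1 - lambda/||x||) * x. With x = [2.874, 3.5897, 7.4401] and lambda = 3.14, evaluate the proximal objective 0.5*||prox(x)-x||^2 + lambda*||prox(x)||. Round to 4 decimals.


Step 1: Compute ||x||.
||x|| = 8.7465
Step 2: Compute scaling factor.
scale = max(0, 1 - 3.14/8.7465) = 0.641
Step 3: prox(x) = [1.8422, 2.301, 4.7691]
||prox(x)|| = 5.6065
Step 4: Proximal objective.
0.5*||prox-x||^2 = 4.9298
lambda*||prox|| = 17.6044
Total = 22.5341


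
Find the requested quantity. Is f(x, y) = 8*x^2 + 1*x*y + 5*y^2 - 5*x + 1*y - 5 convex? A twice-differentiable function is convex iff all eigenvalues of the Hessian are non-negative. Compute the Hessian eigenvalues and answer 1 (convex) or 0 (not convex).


The Hessian of f(x,y) = 8*x^2 + 1*x*y + 5*y^2 - 5*x + 1*y - 5 is:
H = [[16, 1], [1, 10]]
Trace = 16 + 10 = 26
Determinant = 16*10 - (1)^2 = 159
Discriminant = (26)^2 - 4*159 = 40.0
Eigenvalues: lambda_1 = 9.8377, lambda_2 = 16.1623
The function is convex.

1


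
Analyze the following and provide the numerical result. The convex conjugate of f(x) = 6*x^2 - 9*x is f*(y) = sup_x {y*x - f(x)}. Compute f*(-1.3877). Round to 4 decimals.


f*(y) = sup_x {y*x - a*x^2 - b*x} = sup_x {(y-b)*x - a*x^2}
FOC: (y - b) - 2a*x = 0 => x* = (y - b)/(2a)
x* = (-1.3877 + 9)/(2*6) = 0.6344
f*(-1.3877) = (y-b)^2/(4a) = (-1.3877 + 9)^2/(4*6)
= 57.9471/24 = 2.4145


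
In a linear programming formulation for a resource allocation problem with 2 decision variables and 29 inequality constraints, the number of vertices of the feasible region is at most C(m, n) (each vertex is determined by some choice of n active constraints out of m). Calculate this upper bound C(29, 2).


Each vertex corresponds to some choice of n active constraints out of m, so the number of vertices is at most C(m, n) = m! / (n!(m-n)!).
m = 29, n = 2
Numerator: 29 * 28
Denominator: 2! = 2
C(29, 2) = 406


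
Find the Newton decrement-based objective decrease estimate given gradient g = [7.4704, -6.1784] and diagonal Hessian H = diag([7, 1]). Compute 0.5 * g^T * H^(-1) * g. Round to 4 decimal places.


Step 1: H is diagonal, so H^(-1) * g = [1.0672, -6.1784].
Step 2: g^T H^(-1) g = sum_i g_i^2 / H_ii
  = (7.4704)^2/7 + (-6.1784)^2/1
  = 7.9724 + 38.1726 = 46.145
Step 3: Objective decrease = 0.5 * g^T H^(-1) g = 23.0725


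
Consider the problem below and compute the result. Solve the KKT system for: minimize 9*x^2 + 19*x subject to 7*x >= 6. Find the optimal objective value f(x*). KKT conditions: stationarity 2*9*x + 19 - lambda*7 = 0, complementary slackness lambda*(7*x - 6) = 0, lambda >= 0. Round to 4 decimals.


Step 1: Try lambda = 0 (constraint inactive).
x_unc = -19/(2*9) = -1.0556
Check: 7*-1.0556 = -7.3892 < 6 -- violated!
Step 2: Constraint must be active: 7*x = 6
x* = 6/7 = 0.8571 (rounded; the exact value 6/7 is used below)
lambda = (2*9*(6/7) + 19)/7 = 4.9184
Step 3: Compute optimal value.
f(x*) = 9*(6/7)^2 + 19*(6/7) = 22.898


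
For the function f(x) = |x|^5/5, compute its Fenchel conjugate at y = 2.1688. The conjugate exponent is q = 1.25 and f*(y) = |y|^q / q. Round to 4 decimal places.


The conjugate exponent q satisfies 1/p + 1/q = 1.
p = 5, so q = 5/(5 - 1) = 1.25
|y|^q = 2.1688^1.25 = 2.6319
f*(2.1688) = 2.6319 / 1.25 = 2.1055


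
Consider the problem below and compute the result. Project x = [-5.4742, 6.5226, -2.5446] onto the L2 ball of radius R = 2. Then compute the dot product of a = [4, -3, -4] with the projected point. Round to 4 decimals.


Step 1: Compute ||x|| (intermediates to 6 decimals).
||x|| = sqrt((-5.4742)^2 + 6.5226^2 + (-2.5446)^2) = 8.887416
Step 2: Project.
Since ||x|| > R, scale = R/||x|| = 2/8.887416 = 0.225037, proj(x) = scale * x
proj(x) = [-1.231898, 1.467826, -0.572629]
Step 3: Dot product.
a^T * proj(x) = 4*(-1.231898) - 3*1.467826 - 4*(-0.572629) = -7.0406


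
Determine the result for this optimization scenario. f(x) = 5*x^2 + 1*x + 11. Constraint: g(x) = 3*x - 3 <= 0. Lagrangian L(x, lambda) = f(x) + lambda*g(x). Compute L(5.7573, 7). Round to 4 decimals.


Step 1: Evaluate f(x).
f(5.7573) = 5*5.7573^2 + 1*5.7573 + 11 = 182.4898
Step 2: Evaluate g(x).
g(5.7573) = 3*5.7573 - 3 = 14.2719
Step 3: Compute Lagrangian.
L = 182.4898 + 7*14.2719 = 282.3931


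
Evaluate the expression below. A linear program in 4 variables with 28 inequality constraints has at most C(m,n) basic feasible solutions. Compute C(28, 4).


Each vertex corresponds to some choice of n active constraints out of m, so the number of vertices is at most C(m, n) = m! / (n!(m-n)!).
m = 28, n = 4
Numerator: 28 * 27 * 26 * 25
Denominator: 4! = 24
C(28, 4) = 20475


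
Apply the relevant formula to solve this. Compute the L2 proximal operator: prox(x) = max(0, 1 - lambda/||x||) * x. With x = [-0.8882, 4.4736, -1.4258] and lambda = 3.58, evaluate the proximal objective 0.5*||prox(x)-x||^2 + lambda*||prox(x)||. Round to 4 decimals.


Step 1: Compute ||x||.
||x|| = 4.7786
Step 2: Compute scaling factor.
scale = max(0, 1 - 3.58/4.7786) = 0.2508
Step 3: prox(x) = [-0.2228, 1.1221, -0.3576]
||prox(x)|| = 1.1986
Step 4: Proximal objective.
0.5*||prox-x||^2 = 6.4082
lambda*||prox|| = 4.291
Total = 10.6991


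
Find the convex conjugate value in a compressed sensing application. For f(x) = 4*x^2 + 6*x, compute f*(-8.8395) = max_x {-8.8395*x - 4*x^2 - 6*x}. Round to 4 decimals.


f*(y) = sup_x {y*x - a*x^2 - b*x} = sup_x {(y-b)*x - a*x^2}
FOC: (y - b) - 2a*x = 0 => x* = (y - b)/(2a)
x* = (-8.8395 - 6)/(2*4) = -1.8549
f*(-8.8395) = (y-b)^2/(4a) = (-8.8395 - 6)^2/(4*4)
= 220.2108/16 = 13.7632


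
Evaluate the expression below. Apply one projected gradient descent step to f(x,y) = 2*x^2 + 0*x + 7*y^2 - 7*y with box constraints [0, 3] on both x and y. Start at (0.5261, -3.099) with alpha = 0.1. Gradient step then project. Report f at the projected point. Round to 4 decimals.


Step 1: Compute gradient at (0.5261, -3.099).
grad_x = 2*2*0.5261 + 0 = 2.1044
grad_y = 2*7*-3.099 - 7 = -50.386
Step 2: Gradient step.
x_raw = 0.5261 - 0.1*2.1044 = 0.3157
y_raw = -3.099 - 0.1*-50.386 = 1.9396
Step 3: Project onto [0, 3].
x_proj = clip(0.3157) = 0.3157
y_proj = clip(1.9396) = 1.9396
Step 4: Evaluate f.
f(0.3157, 1.9396) = 12.9564


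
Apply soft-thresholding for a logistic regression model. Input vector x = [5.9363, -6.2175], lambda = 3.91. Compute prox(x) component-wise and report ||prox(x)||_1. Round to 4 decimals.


Soft-thresholding with lambda = 3.91:
prox(5.9363) = sign(5.9363)*max(|5.9363| - 3.91, 0) = 2.0263
prox(-6.2175) = sign(-6.2175)*max(|-6.2175| - 3.91, 0) = -2.3075
prox(x) = [2.0263, -2.3075]
||prox(x)||_1 = 2.0263 + 2.3075 = 4.3338


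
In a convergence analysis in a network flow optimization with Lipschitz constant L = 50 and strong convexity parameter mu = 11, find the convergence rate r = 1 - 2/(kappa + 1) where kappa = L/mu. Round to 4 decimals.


Step 1: Compute the condition number.
kappa = L/mu = 50/11 = 4.5455
Step 2: Compute the convergence rate.
r = 1 - 2/(kappa + 1) = 1 - 2*mu/(L + mu) = (L - mu)/(L + mu) = 39/61 = 0.6393


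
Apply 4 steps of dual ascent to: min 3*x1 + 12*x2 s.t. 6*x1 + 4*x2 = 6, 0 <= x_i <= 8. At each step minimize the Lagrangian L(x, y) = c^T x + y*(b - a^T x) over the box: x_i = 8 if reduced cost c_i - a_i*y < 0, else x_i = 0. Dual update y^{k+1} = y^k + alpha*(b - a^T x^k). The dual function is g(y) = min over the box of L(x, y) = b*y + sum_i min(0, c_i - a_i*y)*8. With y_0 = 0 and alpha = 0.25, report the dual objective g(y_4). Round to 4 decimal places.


Dual ascent for LP: min 3*x1 + 12*x2, 6*x1 + 4*x2 = 6, 0 <= x_i <= 8
Step 1: y^k = 0.0, reduced costs: (3.0, 12.0)
  x^k = (0.0, 0.0), subgradient = b - a^T x = 6.0
  y^{k+1} = 0.0 + 0.25*6.0 = 1.5
Step 2: y^k = 1.5, reduced costs: (-6.0, 6.0)
  x^k = (8.0, 0.0), subgradient = b - a^T x = -42.0
  y^{k+1} = 1.5 + 0.25*-42.0 = -9.0
Step 3: y^k = -9.0, reduced costs: (57.0, 48.0)
  x^k = (0.0, 0.0), subgradient = b - a^T x = 6.0
  y^{k+1} = -9.0 + 0.25*6.0 = -7.5
Step 4: y^k = -7.5, reduced costs: (48.0, 42.0)
  x^k = (0.0, 0.0), subgradient = b - a^T x = 6.0
  y^{k+1} = -7.5 + 0.25*6.0 = -6.0
Dual objective at y_4 = -6.0: reduced costs (39.0, 36.0), box minimizer x = (0.0, 0.0)
g(y_4) = b*y + (c1 - a1*y)*x1 + (c2 - a2*y)*x2 = 6*(-6.0) + 39.0*0.0 + 36.0*0.0 = -36.0 + 0.0 + 0.0 = -36.0


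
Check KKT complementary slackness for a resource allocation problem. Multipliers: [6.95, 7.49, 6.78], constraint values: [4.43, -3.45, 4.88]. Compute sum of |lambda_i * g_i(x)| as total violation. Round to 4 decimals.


KKT complementary slackness check:
lambda_1 * g_1 = 6.95 * 4.43 = 30.7885
lambda_2 * g_2 = 7.49 * -3.45 = -25.8405
lambda_3 * g_3 = 6.78 * 4.88 = 33.0864
Total violation = 30.7885 + 25.8405 + 33.0864 = 89.7154


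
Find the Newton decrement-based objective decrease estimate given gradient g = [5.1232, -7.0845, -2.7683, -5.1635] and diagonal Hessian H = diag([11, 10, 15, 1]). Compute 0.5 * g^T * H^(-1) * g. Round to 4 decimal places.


Step 1: H is diagonal, so H^(-1) * g = [0.4657, -0.7085, -0.1846, -5.1635].
Step 2: g^T H^(-1) g = sum_i g_i^2 / H_ii
  = (5.1232)^2/11 + (-7.0845)^2/10 + (-2.7683)^2/15 + (-5.1635)^2/1
  = 2.3861 + 5.019 + 0.5109 + 26.6617 = 34.5778
Step 3: Objective decrease = 0.5 * g^T H^(-1) g = 17.2889


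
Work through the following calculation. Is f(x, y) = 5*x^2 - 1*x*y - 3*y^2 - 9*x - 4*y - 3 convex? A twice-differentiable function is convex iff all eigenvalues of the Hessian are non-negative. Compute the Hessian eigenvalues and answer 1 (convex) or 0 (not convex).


The Hessian of f(x,y) = 5*x^2 - 1*x*y - 3*y^2 - 9*x - 4*y - 3 is:
H = [[10, -1], [-1, -6]]
Trace = 10 - 6 = 4
Determinant = 10*-6 - (-1)^2 = -61
Discriminant = (4)^2 - 4*-61 = 260.0
Eigenvalues: lambda_1 = -6.0623, lambda_2 = 10.0623
The function is not convex.

0


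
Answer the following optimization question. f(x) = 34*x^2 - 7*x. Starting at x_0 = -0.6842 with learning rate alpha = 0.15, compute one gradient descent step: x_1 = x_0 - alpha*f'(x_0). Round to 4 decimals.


We compute the gradient at x_0 and apply the update.
f'(x) = 68*x - 7
f'(-0.6842) = 68*-0.6842 - 7 = -53.5256
x_1 = -0.6842 - 0.15*-53.5256 = 7.3446


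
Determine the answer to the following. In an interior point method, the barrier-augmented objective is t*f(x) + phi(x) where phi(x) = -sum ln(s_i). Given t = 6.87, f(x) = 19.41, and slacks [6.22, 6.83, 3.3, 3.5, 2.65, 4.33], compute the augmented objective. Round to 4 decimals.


Step 1: Compute log-barrier.
ln values: [1.8278, 1.9213, 1.1939, 1.2528, 0.9746, 1.4656]
phi = -(1.8278 + 1.9213 + 1.1939 + 1.2528 + 0.9746 + 1.4656) = -8.6359
Step 2: Compute augmented objective.
t*f(x) = 6.87*19.41 = 133.3467
Total = 133.3467 - 8.6359 = 124.7108


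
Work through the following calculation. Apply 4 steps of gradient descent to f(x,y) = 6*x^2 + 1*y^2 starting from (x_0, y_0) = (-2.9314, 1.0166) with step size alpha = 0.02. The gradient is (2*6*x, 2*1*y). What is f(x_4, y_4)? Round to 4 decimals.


Gradient descent on f(x,y) = 6*x^2 + 1*y^2.
Starting point: (-2.9314, 1.0166), alpha = 0.02
Step 1: grad_x = 2*6*-2.9314 = -35.1768, grad_y = 2*1*1.0166 = 2.0332
  x_1 = -2.9314 - 0.02*-35.1768 = -2.2279
  y_1 = 1.0166 - 0.02*2.0332 = 0.9759
Step 2: grad_x = 2*6*-2.2279 = -26.7344, grad_y = 2*1*0.9759 = 1.9519
  x_2 = -2.2279 - 0.02*-26.7344 = -1.6932
  y_2 = 0.9759 - 0.02*1.9519 = 0.9369
Step 3: grad_x = 2*6*-1.6932 = -20.3181, grad_y = 2*1*0.9369 = 1.8738
  x_3 = -1.6932 - 0.02*-20.3181 = -1.2868
  y_3 = 0.9369 - 0.02*1.8738 = 0.8994
Step 4: grad_x = 2*6*-1.2868 = -15.4418, grad_y = 2*1*0.8994 = 1.7988
  x_4 = -1.2868 - 0.02*-15.4418 = -0.978
  y_4 = 0.8994 - 0.02*1.7988 = 0.8634
f(-0.978, 0.8634) = 6*(-0.978)^2 + 1*0.8634^2 = 6.4842


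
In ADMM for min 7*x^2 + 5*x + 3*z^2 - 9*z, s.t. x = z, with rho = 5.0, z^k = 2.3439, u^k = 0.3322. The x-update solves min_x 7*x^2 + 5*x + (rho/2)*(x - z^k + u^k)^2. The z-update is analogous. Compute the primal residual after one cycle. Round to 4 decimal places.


ADMM iteration with rho = 5.0, z^k = 2.3439, u^k = 0.3322
Step 1: x-update.
Minimize 7*x^2 + 5*x + (5.0/2)*(x - 2.3439 + 0.3322)^2
FOC: (2*7 + 5.0)*x = -5 + 5.0*(2.3439 - 0.3322)
x^{k+1} = 0.2662
Step 2: z-update.
Minimize 3*z^2 - 9*z + (5.0/2)*(0.2662 - z + 0.3322)^2
FOC: (2*3 + 5.0)*z = 9 + 5.0*(0.2662 + 0.3322)
z^{k+1} = 1.0902
Step 3: u-update.
u^{k+1} = 0.3322 + 0.2662 - 1.0902 = -0.4918
Step 4: Primal residual = |0.2662 - 1.0902| = 0.824


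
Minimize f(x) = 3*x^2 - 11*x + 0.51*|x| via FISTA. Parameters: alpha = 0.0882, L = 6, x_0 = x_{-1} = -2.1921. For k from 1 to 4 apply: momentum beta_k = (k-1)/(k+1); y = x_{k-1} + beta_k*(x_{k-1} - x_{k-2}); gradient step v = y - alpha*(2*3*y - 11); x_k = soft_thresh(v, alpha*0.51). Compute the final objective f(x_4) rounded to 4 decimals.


FISTA on f(x) = 3*x^2 - 11*x + 0.51*|x|
L = 6, alpha = 0.0882
Iteration 1: beta = 0.0, y = -2.1921 + 0.0*(-2.1921 + 2.1921) = -2.1921
  grad(y) = -24.1526, v = y - alpha*grad = -0.0618
  prox(v) = soft_thresh(-0.0618, 0.045) = -0.0169
Iteration 2: beta = 0.3333, y = -0.0169 + 0.3333*(-0.0169 + 2.1921) = 0.7082
  grad(y) = -6.7507, v = y - alpha*grad = 1.3036
  prox(v) = soft_thresh(1.3036, 0.045) = 1.2586
Iteration 3: beta = 0.5, y = 1.2586 + 0.5*(1.2586 + 0.0169) = 1.8964
  grad(y) = 0.3784, v = y - alpha*grad = 1.863
  prox(v) = soft_thresh(1.863, 0.045) = 1.818
Iteration 4: beta = 0.6, y = 1.818 + 0.6*(1.818 - 1.2586) = 2.1537
  grad(y) = 1.9221, v = y - alpha*grad = 1.9842
  prox(v) = soft_thresh(1.9842, 0.045) = 1.9392
f(x_4) = 3*1.9392^2 - 11*1.9392 + 0.51*|1.9392| = -9.0608


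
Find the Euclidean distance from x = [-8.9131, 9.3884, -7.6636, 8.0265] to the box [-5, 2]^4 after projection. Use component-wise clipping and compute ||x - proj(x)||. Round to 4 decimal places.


Project each component onto [-5, 2].
clip(-8.9131) = -5.0, clip(9.3884) = 2.0, clip(-7.6636) = -5.0, clip(8.0265) = 2.0
Projection = [-5.0, 2.0, -5.0, 2.0]
Squared diffs: [15.3124, 54.5885, 7.0948, 36.3187]
Distance = sqrt(113.3144) = 10.6449


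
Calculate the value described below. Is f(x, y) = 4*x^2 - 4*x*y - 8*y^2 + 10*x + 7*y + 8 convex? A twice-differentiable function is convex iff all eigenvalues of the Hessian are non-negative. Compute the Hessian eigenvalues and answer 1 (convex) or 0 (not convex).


The Hessian of f(x,y) = 4*x^2 - 4*x*y - 8*y^2 + 10*x + 7*y + 8 is:
H = [[8, -4], [-4, -16]]
Trace = 8 - 16 = -8
Determinant = 8*-16 - (-4)^2 = -144
Discriminant = (-8)^2 - 4*-144 = 640.0
Eigenvalues: lambda_1 = -16.6491, lambda_2 = 8.6491
The function is not convex.

0


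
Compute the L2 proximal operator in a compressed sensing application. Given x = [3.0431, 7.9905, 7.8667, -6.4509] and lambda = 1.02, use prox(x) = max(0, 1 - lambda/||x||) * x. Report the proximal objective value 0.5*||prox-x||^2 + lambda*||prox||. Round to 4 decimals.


Step 1: Compute ||x||.
||x|| = 13.2894
Step 2: Compute scaling factor.
scale = max(0, 1 - 1.02/13.2894) = 0.9232
Step 3: prox(x) = [2.8095, 7.3772, 7.2629, -5.9558]
||prox(x)|| = 12.2694
Step 4: Proximal objective.
0.5*||prox-x||^2 = 0.5202
lambda*||prox|| = 12.5148
Total = 13.035


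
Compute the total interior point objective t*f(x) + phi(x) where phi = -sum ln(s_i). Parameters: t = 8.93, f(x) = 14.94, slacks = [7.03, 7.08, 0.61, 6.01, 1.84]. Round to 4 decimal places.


Step 1: Compute log-barrier.
ln values: [1.9502, 1.9573, -0.4943, 1.7934, 0.6098]
phi = -(1.9502 + 1.9573 - 0.4943 + 1.7934 + 0.6098) = -5.8164
Step 2: Compute augmented objective.
t*f(x) = 8.93*14.94 = 133.4142
Total = 133.4142 - 5.8164 = 127.5978


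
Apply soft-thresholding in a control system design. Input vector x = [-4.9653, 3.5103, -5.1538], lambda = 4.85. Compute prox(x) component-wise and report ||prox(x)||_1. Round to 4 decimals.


Soft-thresholding with lambda = 4.85:
prox(-4.9653) = sign(-4.9653)*max(|-4.9653| - 4.85, 0) = -0.1153
prox(3.5103) = sign(3.5103)*max(|3.5103| - 4.85, 0) = 0.0
prox(-5.1538) = sign(-5.1538)*max(|-5.1538| - 4.85, 0) = -0.3038
prox(x) = [-0.1153, 0.0, -0.3038]
||prox(x)||_1 = 0.1153 + 0.0 + 0.3038 = 0.4191


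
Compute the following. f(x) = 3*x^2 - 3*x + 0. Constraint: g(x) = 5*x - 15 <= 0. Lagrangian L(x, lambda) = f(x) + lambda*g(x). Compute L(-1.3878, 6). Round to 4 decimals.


Step 1: Evaluate f(x).
f(-1.3878) = 3*(-1.3878)^2 - 3*(-1.3878) + 0 = 9.9414
Step 2: Evaluate g(x).
g(-1.3878) = 5*-1.3878 - 15 = -21.939
Step 3: Compute Lagrangian.
L = 9.9414 + 6*-21.939 = -121.6926


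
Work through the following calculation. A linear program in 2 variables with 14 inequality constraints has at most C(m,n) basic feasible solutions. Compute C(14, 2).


Each vertex corresponds to some choice of n active constraints out of m, so the number of vertices is at most C(m, n) = m! / (n!(m-n)!).
m = 14, n = 2
Numerator: 14 * 13
Denominator: 2! = 2
C(14, 2) = 91


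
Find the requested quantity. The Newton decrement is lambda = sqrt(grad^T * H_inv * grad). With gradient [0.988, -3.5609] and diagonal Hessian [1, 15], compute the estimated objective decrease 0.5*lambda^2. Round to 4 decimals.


Step 1: H is diagonal, so H^(-1) * g = [0.988, -0.2374].
Step 2: g^T H^(-1) g = sum_i g_i^2 / H_ii
  = (0.988)^2/1 + (-3.5609)^2/15
  = 0.9761 + 0.8453 = 1.8215
Step 3: Objective decrease = 0.5 * g^T H^(-1) g = 0.9107


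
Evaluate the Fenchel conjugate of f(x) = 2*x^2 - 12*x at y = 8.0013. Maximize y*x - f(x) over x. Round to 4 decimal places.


f*(y) = sup_x {y*x - a*x^2 - b*x} = sup_x {(y-b)*x - a*x^2}
FOC: (y - b) - 2a*x = 0 => x* = (y - b)/(2a)
x* = (8.0013 + 12)/(2*2) = 5.0003
f*(8.0013) = (y-b)^2/(4a) = (8.0013 + 12)^2/(4*2)
= 400.052/8 = 50.0065


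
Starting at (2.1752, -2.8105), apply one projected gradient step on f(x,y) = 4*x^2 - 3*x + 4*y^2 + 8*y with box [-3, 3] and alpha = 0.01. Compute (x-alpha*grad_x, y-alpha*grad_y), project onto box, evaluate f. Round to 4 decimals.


Step 1: Compute gradient at (2.1752, -2.8105).
grad_x = 2*4*2.1752 - 3 = 14.4016
grad_y = 2*4*-2.8105 + 8 = -14.484
Step 2: Gradient step.
x_raw = 2.1752 - 0.01*14.4016 = 2.0312
y_raw = -2.8105 - 0.01*-14.484 = -2.6657
Step 3: Project onto [-3, 3].
x_proj = clip(2.0312) = 2.0312
y_proj = clip(-2.6657) = -2.6657
Step 4: Evaluate f.
f(2.0312, -2.6657) = 17.507


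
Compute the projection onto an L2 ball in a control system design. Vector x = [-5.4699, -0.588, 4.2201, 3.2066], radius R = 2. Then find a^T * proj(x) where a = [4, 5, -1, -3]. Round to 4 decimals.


Step 1: Compute ||x|| (intermediates to 6 decimals).
||x|| = sqrt((-5.4699)^2 + (-0.588)^2 + 4.2201^2 + 3.2066^2) = 7.63918
Step 2: Project.
Since ||x|| > R, scale = R/||x|| = 2/7.63918 = 0.261808, proj(x) = scale * x
proj(x) = [-1.432064, -0.153943, 1.104856, 0.839514]
Step 3: Dot product.
a^T * proj(x) = 4*(-1.432064) + 5*(-0.153943) - 1*1.104856 - 3*0.839514 = -10.1214


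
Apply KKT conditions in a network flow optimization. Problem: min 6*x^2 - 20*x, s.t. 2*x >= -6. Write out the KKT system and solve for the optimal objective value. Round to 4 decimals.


Step 1: Try lambda = 0 (constraint inactive).
Stationarity: 2*6*x - 20 = 0
x* = 20/(2*6) = 5/3 = 1.6667 (rounded; the exact value 5/3 is used below)
Check constraint: 2*1.6667 = 3.3334 >= -6 -- satisfied.
Step 2: Compute optimal value.
f(x*) = 6*(5/3)^2 - 20*(5/3) = -16.6667


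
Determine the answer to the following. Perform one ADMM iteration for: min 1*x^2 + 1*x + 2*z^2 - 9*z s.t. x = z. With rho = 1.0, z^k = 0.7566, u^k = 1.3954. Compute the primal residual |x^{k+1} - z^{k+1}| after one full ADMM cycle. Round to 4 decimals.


ADMM iteration with rho = 1.0, z^k = 0.7566, u^k = 1.3954
Step 1: x-update.
Minimize 1*x^2 + 1*x + (1.0/2)*(x - 0.7566 + 1.3954)^2
FOC: (2*1 + 1.0)*x = -1 + 1.0*(0.7566 - 1.3954)
x^{k+1} = -0.5463
Step 2: z-update.
Minimize 2*z^2 - 9*z + (1.0/2)*(-0.5463 - z + 1.3954)^2
FOC: (2*2 + 1.0)*z = 9 + 1.0*(-0.5463 + 1.3954)
z^{k+1} = 1.9698
Step 3: u-update.
u^{k+1} = 1.3954 - 0.5463 - 1.9698 = -1.1207
Step 4: Primal residual = |-0.5463 - 1.9698| = 2.5161
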